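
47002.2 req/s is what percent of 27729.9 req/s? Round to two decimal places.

47002.2 req/s ÷ 27729.9 req/s ≈ 169.50%.

169.50%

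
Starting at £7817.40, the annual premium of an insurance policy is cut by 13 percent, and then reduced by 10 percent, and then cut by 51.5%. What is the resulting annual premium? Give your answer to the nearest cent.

£2968.70

13% decrease: £7817.40 × 0.87 = £6801.138.
After the 10% decrease: £6801.138 × 0.9 = £6121.0242.
After the 51.5% decrease: £6121.0242 × 0.485 = £2968.696737 ≈ £2968.70.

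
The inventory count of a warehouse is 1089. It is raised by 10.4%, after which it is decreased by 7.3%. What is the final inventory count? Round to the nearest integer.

1114

After the 10.4% increase: 1089 × 1.104 = 1202.256.
7.3% decrease: 1202.256 × 0.927 = 1114.491312 ≈ 1114.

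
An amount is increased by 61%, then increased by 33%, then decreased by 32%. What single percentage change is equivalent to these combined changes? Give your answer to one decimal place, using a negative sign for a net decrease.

45.6%

The combined multiplier is 1.61 × 1.33 × 0.68 = 1.456084.
That corresponds to an increase of 45.6%.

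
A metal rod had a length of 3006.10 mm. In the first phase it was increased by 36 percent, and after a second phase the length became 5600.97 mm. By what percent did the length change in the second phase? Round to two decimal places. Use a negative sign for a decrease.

After the first phase: 3006.10 × 1.36 = 4088.296.
Second-phase multiplier: 5600.97 ÷ 4088.296 ≈ 1.370001.
That is a change of 37.00%.

37.00%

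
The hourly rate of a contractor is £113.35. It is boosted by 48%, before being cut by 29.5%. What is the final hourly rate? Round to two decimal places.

48% increase: £113.35 × 1.48 = £167.758.
After the 29.5% decrease: £167.758 × 0.705 = £118.26939 ≈ £118.27.

£118.27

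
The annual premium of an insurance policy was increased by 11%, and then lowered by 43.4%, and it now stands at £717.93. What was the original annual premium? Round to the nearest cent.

Undoing the 43.4% decrease: £717.93 ÷ 0.566 ≈ £1268.427562.
Undoing the 11% increase: £1268.427562 ÷ 1.11 ≈ £1,142.73.

£1,142.73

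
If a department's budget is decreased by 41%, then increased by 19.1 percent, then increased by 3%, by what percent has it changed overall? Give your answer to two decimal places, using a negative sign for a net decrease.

A 41% decrease multiplies by 0.59.
Then a 19.1% increase: 0.59 × 1.191 = 0.70269.
Then a 3% increase: 0.70269 × 1.03 = 0.7237707.
Overall factor 0.7237707, i.e. -27.62%.

-27.62%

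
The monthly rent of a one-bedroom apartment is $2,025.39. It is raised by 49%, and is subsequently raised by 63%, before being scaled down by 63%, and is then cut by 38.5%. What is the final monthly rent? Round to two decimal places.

After the 49% increase: $2,025.39 × 1.49 = $3017.8311.
After the 63% increase: $3017.8311 × 1.63 = $4919.064693.
After the 63% decrease: $4919.064693 × 0.37 = $1820.05393641.
After the 38.5% decrease: $1820.05393641 × 0.615 = $1119.33317089215 ≈ $1,119.33.

$1,119.33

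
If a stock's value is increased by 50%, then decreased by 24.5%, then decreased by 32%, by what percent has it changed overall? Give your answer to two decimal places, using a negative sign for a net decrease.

A 50% increase multiplies by 1.5.
Then a 24.5% decrease: 1.5 × 0.755 = 1.1325.
Then a 32% decrease: 1.1325 × 0.68 = 0.7701.
Overall factor 0.7701, i.e. -22.99%.

-22.99%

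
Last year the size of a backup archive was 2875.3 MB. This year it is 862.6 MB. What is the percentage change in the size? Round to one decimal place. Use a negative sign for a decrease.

Change: 862.6 − 2875.3 = -2012.7.
Relative to the original: -2012.7 ÷ 2875.3 ≈ -70.0%.

-70.0%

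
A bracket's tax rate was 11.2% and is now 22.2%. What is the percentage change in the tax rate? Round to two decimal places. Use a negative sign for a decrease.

98.21%

The change is 22.2 − 11.2 = 11.0 percentage points.
Relative to the original 11.2%, that is 11.0 ÷ 11.2 ≈ 98.21%.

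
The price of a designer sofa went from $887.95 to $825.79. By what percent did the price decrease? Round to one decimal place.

7.0%

Change: $825.79 − $887.95 = -$62.16.
Relative to the original: -$62.16 ÷ $887.95 ≈ -7.0%.
So the price decreased by 7.0%.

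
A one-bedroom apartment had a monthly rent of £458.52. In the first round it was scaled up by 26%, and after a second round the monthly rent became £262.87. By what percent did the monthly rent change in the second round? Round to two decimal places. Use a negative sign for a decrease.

After the first round: £458.52 × 1.26 = £577.7352.
Second-round multiplier: £262.87 ÷ £577.7352 ≈ 0.455001.
That is a change of -54.50%.

-54.50%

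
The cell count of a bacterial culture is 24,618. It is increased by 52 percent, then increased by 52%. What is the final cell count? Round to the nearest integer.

Each change multiplies by a factor: 1.52 × 1.52 = 2.3104.
24,618 × 2.3104 = 56877.4272 ≈ 56,877.

56,877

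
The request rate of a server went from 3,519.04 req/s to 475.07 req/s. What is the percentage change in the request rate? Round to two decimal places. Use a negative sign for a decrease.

Change: 475.07 − 3,519.04 = -3,043.97.
Relative to the original: -3,043.97 ÷ 3,519.04 ≈ -86.50%.

-86.50%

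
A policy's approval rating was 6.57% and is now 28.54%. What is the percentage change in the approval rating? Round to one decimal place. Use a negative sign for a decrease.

334.4%

The change is 28.54 − 6.57 = 21.97 percentage points.
Relative to the original 6.57%, that is 21.97 ÷ 6.57 ≈ 334.4%.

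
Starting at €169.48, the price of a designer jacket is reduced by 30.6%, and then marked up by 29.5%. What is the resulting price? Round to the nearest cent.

€152.32

Each change multiplies by a factor: 0.694 × 1.295 = 0.89873.
€169.48 × 0.89873 = €152.3167604 ≈ €152.32.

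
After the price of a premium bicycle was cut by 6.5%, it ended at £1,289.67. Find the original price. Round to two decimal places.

£1,379.33

The overall multiplier applied was 0.935.
So the original price was £1,289.67 ÷ 0.935 ≈ £1,379.33.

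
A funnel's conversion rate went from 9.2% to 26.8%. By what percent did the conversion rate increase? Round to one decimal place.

The change is 26.8 − 9.2 = 17.6 percentage points.
Relative to the original 9.2%, that is 17.6 ÷ 9.2 ≈ 191.3%.
So the conversion rate rose by 191.3%.

191.3%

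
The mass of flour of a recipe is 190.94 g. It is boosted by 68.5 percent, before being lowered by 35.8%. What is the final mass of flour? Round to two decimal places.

68.5% increase: 190.94 × 1.685 = 321.7339.
Apply the 35.8% decrease: 321.7339 × 0.642 = 206.5531638 ≈ 206.55.

206.55 g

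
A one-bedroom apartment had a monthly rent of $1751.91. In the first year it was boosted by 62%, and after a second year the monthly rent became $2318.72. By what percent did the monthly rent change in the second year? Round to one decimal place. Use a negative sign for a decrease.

After the first year: $1751.91 × 1.62 = $2838.0942.
Second-year multiplier: $2318.72 ÷ $2838.0942 ≈ 0.817.
That is a change of -18.3%.

-18.3%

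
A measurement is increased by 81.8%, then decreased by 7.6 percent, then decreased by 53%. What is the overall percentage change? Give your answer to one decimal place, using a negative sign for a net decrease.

-21.0%

An 81.8% increase multiplies by 1.818.
Then a 7.6% decrease: 1.818 × 0.924 = 1.679832.
Then a 53% decrease: 1.679832 × 0.47 = 0.78952104.
Overall factor 0.78952104, i.e. -21.0%.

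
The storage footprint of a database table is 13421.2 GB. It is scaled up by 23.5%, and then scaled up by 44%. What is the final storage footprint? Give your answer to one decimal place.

Apply the 23.5% increase: 13421.2 × 1.235 = 16575.182.
After the 44% increase: 16575.182 × 1.44 = 23868.26208 ≈ 23868.3.

23868.3 GB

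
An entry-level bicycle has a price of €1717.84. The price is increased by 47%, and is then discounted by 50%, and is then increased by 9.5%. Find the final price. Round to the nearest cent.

After the 47% increase: €1717.84 × 1.47 = €2525.2248.
After the 50% decrease: €2525.2248 × 0.5 = €1262.6124.
Apply the 9.5% increase: €1262.6124 × 1.095 = €1382.560578 ≈ €1382.56.

€1382.56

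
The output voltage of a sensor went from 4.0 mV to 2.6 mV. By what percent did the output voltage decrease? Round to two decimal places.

Change: 2.6 − 4.0 = -1.4.
Relative to the original: -1.4 ÷ 4.0 = -35.00%.
So the output voltage decreased by 35.00%.

35.00%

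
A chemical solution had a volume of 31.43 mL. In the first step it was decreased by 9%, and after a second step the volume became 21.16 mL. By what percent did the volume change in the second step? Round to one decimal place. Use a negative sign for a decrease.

-26.0%

After the first step: 31.43 × 0.91 = 28.6013.
Second-step multiplier: 21.16 ÷ 28.6013 ≈ 0.73983.
That is a change of -26.0%.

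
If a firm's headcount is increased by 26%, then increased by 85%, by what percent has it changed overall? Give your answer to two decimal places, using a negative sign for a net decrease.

The combined multiplier is 1.26 × 1.85 = 2.331.
That corresponds to an increase of 133.10%.

133.10%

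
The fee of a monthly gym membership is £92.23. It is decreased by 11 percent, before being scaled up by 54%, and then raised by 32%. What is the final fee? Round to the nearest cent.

Each change multiplies by a factor: 0.89 × 1.54 × 1.32 = 1.809192.
£92.23 × 1.809192 = £166.86177816 ≈ £166.86.

£166.86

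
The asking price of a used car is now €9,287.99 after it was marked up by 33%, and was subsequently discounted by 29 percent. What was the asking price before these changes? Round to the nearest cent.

€9,835.85

The overall multiplier applied was 1.33 × 0.71 = 0.9443.
So the original asking price was €9,287.99 ÷ 0.9443 ≈ €9,835.85.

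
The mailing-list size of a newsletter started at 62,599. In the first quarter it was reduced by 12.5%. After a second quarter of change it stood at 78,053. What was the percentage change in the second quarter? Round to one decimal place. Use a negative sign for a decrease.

42.5%

After the first quarter: 62,599 × 0.875 = 54774.125.
Second-quarter multiplier: 78,053 ÷ 54774.125 ≈ 1.425.
That is a change of 42.5%.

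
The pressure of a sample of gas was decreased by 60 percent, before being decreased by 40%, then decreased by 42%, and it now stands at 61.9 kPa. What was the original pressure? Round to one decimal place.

444.7 kPa

Undoing the 42% decrease: 61.9 ÷ 0.58 ≈ 106.724138.
Undoing the 40% decrease: 106.724138 ÷ 0.6 ≈ 177.873563.
Undoing the 60% decrease: 177.873563 ÷ 0.4 ≈ 444.7 kPa.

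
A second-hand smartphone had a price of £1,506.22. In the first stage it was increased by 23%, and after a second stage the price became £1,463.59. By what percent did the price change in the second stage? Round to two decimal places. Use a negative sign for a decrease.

-21.00%

After the first stage: £1,506.22 × 1.23 = £1852.6506.
Second-stage multiplier: £1,463.59 ÷ £1852.6506 ≈ 0.789998.
That is a change of -21.00%.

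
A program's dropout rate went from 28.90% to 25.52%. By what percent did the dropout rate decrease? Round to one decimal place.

11.7%

The change is 25.52 − 28.90 = -3.38 percentage points.
Relative to the original 28.90%, that is -3.38 ÷ 28.90 ≈ -11.7%.
So the dropout rate fell by 11.7%.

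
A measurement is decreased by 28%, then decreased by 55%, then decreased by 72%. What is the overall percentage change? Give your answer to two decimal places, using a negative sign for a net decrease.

The combined multiplier is 0.72 × 0.45 × 0.28 = 0.09072.
That corresponds to a decrease of 90.93%.

-90.93%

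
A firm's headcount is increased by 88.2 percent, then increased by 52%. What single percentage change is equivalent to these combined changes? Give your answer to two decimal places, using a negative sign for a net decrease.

The combined multiplier is 1.882 × 1.52 = 2.86064.
That corresponds to an increase of 186.06%.

186.06%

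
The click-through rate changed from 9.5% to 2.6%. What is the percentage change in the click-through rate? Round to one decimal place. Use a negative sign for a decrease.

-72.6%

The change is 2.6 − 9.5 = -6.9 percentage points.
Relative to the original 9.5%, that is -6.9 ÷ 9.5 ≈ -72.6%.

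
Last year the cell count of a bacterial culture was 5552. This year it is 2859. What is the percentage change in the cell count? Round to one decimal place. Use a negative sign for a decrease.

Change: 2859 − 5552 = -2693.
Relative to the original: -2693 ÷ 5552 ≈ -48.5%.

-48.5%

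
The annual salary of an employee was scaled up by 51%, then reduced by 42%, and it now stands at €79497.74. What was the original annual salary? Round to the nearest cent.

€90771.57

Undoing the 42% decrease: €79497.74 ÷ 0.58 ≈ €137065.068966.
Undoing the 51% increase: €137065.068966 ÷ 1.51 ≈ €90771.57.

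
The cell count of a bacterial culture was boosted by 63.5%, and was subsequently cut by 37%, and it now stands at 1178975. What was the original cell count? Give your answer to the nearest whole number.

The overall multiplier applied was 1.635 × 0.63 = 1.03005.
So the original cell count was 1178975 ÷ 1.03005 ≈ 1144580.

1144580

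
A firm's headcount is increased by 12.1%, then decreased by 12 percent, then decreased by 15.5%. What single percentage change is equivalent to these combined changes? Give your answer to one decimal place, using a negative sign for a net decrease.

-16.6%

A 12.1% increase multiplies by 1.121.
Then a 12% decrease: 1.121 × 0.88 = 0.98648.
Then a 15.5% decrease: 0.98648 × 0.845 = 0.8335756.
Overall factor 0.8335756, i.e. -16.6%.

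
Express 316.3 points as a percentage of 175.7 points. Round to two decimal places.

180.02%

316.3 points ÷ 175.7 points ≈ 180.02%.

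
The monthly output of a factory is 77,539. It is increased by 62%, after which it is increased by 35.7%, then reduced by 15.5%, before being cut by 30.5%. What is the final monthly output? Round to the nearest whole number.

100,105

62% increase: 77,539 × 1.62 = 125613.18.
Apply the 35.7% increase: 125613.18 × 1.357 = 170457.08526.
15.5% decrease: 170457.08526 × 0.845 = 144036.2370447.
30.5% decrease: 144036.2370447 × 0.695 = 100105.1847460665 ≈ 100,105.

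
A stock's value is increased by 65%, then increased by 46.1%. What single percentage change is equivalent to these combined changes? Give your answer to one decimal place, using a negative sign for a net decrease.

141.1%

A 65% increase multiplies by 1.65.
Then a 46.1% increase: 1.65 × 1.461 = 2.41065.
Overall factor 2.41065, i.e. 141.1%.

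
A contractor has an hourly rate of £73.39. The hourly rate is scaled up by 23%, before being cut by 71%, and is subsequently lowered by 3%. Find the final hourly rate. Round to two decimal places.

£25.39

After the 23% increase: £73.39 × 1.23 = £90.2697.
Apply the 71% decrease: £90.2697 × 0.29 = £26.178213.
Apply the 3% decrease: £26.178213 × 0.97 = £25.39286661 ≈ £25.39.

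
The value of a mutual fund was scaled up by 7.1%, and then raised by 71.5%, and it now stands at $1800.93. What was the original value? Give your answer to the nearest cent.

The overall multiplier applied was 1.071 × 1.715 = 1.836765.
So the original value was $1800.93 ÷ 1.836765 ≈ $980.49.

$980.49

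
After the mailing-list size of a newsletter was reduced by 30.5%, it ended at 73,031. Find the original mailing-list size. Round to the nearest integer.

The overall multiplier applied was 0.695.
So the original mailing-list size was 73,031 ÷ 0.695 ≈ 105,081.

105,081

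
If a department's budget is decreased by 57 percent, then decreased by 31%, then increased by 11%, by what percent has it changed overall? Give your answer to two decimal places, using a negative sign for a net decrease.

A 57% decrease multiplies by 0.43.
Then a 31% decrease: 0.43 × 0.69 = 0.2967.
Then an 11% increase: 0.2967 × 1.11 = 0.329337.
Overall factor 0.329337, i.e. -67.07%.

-67.07%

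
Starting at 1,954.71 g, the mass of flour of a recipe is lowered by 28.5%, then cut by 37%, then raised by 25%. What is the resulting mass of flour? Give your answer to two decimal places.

Each change multiplies by a factor: 0.715 × 0.63 × 1.25 = 0.5630625.
1,954.71 × 0.5630625 = 1100.623899375 ≈ 1,100.62.

1,100.62 g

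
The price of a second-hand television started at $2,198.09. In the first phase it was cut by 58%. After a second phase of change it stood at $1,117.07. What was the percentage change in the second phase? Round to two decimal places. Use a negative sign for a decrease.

After the first phase: $2,198.09 × 0.42 = $923.1978.
Second-phase multiplier: $1,117.07 ÷ $923.1978 ≈ 1.210001.
That is a change of 21.00%.

21.00%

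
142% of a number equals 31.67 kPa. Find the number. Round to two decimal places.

22.30 kPa

31.67 kPa ÷ 1.42 ≈ 22.30 kPa.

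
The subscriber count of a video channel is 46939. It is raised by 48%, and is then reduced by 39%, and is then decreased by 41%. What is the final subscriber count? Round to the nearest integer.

25002

Each change multiplies by a factor: 1.48 × 0.61 × 0.59 = 0.532652.
46939 × 0.532652 = 25002.152228 ≈ 25002.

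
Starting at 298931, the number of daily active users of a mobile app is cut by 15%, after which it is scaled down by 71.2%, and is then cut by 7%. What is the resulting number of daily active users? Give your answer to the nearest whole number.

68056

Apply the 15% decrease: 298931 × 0.85 = 254091.35.
After the 71.2% decrease: 254091.35 × 0.288 = 73178.3088.
Apply the 7% decrease: 73178.3088 × 0.93 = 68055.827184 ≈ 68056.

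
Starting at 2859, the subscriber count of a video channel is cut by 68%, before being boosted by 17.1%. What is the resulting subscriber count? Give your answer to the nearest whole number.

1071

Apply the 68% decrease: 2859 × 0.32 = 914.88.
17.1% increase: 914.88 × 1.171 = 1071.32448 ≈ 1071.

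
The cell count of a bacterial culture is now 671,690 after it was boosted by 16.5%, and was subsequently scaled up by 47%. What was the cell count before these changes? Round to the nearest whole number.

The overall multiplier applied was 1.165 × 1.47 = 1.71255.
So the original cell count was 671,690 ÷ 1.71255 ≈ 392,216.

392,216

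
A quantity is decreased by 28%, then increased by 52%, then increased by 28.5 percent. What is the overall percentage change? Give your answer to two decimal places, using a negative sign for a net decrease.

The combined multiplier is 0.72 × 1.52 × 1.285 = 1.406304.
That corresponds to an increase of 40.63%.

40.63%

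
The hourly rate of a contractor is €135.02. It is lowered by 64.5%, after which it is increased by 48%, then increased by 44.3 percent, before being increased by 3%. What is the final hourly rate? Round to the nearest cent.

Each change multiplies by a factor: 0.355 × 1.48 × 1.443 × 1.03 = 0.780896766.
€135.02 × 0.780896766 = €105.43668134532 ≈ €105.44.

€105.44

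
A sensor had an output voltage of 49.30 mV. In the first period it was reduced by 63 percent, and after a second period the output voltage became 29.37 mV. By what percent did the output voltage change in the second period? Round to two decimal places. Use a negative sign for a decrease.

61.01%

After the first period: 49.30 × 0.37 = 18.241.
Second-period multiplier: 29.37 ÷ 18.241 ≈ 1.610109.
That is a change of 61.01%.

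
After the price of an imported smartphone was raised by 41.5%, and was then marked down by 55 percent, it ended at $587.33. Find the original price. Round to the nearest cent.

$922.39

Undoing the 55% decrease: $587.33 ÷ 0.45 ≈ $1305.177778.
Undoing the 41.5% increase: $1305.177778 ÷ 1.415 ≈ $922.39.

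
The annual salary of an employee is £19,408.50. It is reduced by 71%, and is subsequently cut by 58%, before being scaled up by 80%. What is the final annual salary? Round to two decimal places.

£4,255.12

Each change multiplies by a factor: 0.29 × 0.42 × 1.8 = 0.21924.
£19,408.50 × 0.21924 = £4255.11954 ≈ £4,255.12.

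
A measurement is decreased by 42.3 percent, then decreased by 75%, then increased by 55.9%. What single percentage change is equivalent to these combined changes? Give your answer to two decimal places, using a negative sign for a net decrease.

-77.51%

A 42.3% decrease multiplies by 0.577.
Then a 75% decrease: 0.577 × 0.25 = 0.14425.
Then a 55.9% increase: 0.14425 × 1.559 = 0.22488575.
Overall factor 0.22488575, i.e. -77.51%.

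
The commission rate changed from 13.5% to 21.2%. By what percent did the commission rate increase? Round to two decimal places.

The change is 21.2 − 13.5 = 7.7 percentage points.
Relative to the original 13.5%, that is 7.7 ÷ 13.5 ≈ 57.04%.
So the commission rate rose by 57.04%.

57.04%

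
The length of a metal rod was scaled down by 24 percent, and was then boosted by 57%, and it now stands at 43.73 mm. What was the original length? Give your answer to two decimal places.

The overall multiplier applied was 0.76 × 1.57 = 1.1932.
So the original length was 43.73 ÷ 1.1932 ≈ 36.65 mm.

36.65 mm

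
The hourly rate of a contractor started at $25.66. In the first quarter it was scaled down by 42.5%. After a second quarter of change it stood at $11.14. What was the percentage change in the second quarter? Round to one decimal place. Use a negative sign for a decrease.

After the first quarter: $25.66 × 0.575 = $14.7545.
Second-quarter multiplier: $11.14 ÷ $14.7545 ≈ 0.75502.
That is a change of -24.5%.

-24.5%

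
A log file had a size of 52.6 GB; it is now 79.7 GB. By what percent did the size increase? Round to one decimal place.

Change: 79.7 − 52.6 = 27.1.
Relative to the original: 27.1 ÷ 52.6 ≈ 51.5%.
So the size increased by 51.5%.

51.5%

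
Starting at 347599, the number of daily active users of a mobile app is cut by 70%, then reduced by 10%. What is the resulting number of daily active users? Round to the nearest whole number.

93852

Each change multiplies by a factor: 0.3 × 0.9 = 0.27.
347599 × 0.27 = 93851.73 ≈ 93852.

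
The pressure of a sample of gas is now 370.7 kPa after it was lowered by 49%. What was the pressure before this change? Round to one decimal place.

The overall multiplier applied was 0.51.
So the original pressure was 370.7 ÷ 0.51 ≈ 726.9 kPa.

726.9 kPa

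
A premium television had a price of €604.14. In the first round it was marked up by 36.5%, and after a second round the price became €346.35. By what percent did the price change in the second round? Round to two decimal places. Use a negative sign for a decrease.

-58.00%

After the first round: €604.14 × 1.365 = €824.6511.
Second-round multiplier: €346.35 ÷ €824.6511 ≈ 0.419996.
That is a change of -58.00%.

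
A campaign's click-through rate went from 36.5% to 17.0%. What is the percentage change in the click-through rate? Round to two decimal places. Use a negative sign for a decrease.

The change is 17.0 − 36.5 = -19.5 percentage points.
Relative to the original 36.5%, that is -19.5 ÷ 36.5 ≈ -53.42%.

-53.42%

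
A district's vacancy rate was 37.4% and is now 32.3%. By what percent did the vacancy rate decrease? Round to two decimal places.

13.64%

The change is 32.3 − 37.4 = -5.1 percentage points.
Relative to the original 37.4%, that is -5.1 ÷ 37.4 ≈ -13.64%.
So the vacancy rate fell by 13.64%.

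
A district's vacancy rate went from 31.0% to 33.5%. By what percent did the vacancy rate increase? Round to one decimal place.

8.1%

The change is 33.5 − 31.0 = 2.5 percentage points.
Relative to the original 31.0%, that is 2.5 ÷ 31.0 ≈ 8.1%.
So the vacancy rate rose by 8.1%.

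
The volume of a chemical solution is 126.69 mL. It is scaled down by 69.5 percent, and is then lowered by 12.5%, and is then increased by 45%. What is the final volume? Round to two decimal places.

49.03 mL

69.5% decrease: 126.69 × 0.305 = 38.64045.
Apply the 12.5% decrease: 38.64045 × 0.875 = 33.81039375.
After the 45% increase: 33.81039375 × 1.45 = 49.0250709375 ≈ 49.03.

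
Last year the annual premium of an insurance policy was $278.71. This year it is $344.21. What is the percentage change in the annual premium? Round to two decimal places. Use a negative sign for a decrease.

23.50%

Change: $344.21 − $278.71 = $65.50.
Relative to the original: $65.50 ÷ $278.71 ≈ 23.50%.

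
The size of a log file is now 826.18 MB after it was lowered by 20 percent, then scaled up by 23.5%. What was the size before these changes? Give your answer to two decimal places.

836.21 MB

Undoing the 23.5% increase: 826.18 ÷ 1.235 ≈ 668.97166.
Undoing the 20% decrease: 668.97166 ÷ 0.8 ≈ 836.21 MB.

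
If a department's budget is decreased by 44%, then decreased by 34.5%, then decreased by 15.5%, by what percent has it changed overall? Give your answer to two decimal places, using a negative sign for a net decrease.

-69.01%

A 44% decrease multiplies by 0.56.
Then a 34.5% decrease: 0.56 × 0.655 = 0.3668.
Then a 15.5% decrease: 0.3668 × 0.845 = 0.309946.
Overall factor 0.309946, i.e. -69.01%.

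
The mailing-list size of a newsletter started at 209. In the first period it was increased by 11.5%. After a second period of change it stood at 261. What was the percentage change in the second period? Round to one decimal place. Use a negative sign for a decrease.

12.0%

After the first period: 209 × 1.115 = 233.035.
Second-period multiplier: 261 ÷ 233.035 ≈ 1.12.
That is a change of 12.0%.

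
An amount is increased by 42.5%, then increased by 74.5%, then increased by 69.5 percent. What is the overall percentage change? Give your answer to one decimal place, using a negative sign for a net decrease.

A 42.5% increase multiplies by 1.425.
Then a 74.5% increase: 1.425 × 1.745 = 2.486625.
Then a 69.5% increase: 2.486625 × 1.695 = 4.214829375.
Overall factor 4.214829375, i.e. 321.5%.

321.5%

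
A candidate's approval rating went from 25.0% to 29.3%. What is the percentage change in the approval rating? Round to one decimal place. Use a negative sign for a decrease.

17.2%

The change is 29.3 − 25.0 = 4.3 percentage points.
Relative to the original 25.0%, that is 4.3 ÷ 25.0 = 17.2%.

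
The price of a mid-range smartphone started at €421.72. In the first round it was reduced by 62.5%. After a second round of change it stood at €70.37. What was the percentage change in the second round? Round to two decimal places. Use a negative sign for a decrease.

After the first round: €421.72 × 0.375 = €158.145.
Second-round multiplier: €70.37 ÷ €158.145 ≈ 0.444971.
That is a change of -55.50%.

-55.50%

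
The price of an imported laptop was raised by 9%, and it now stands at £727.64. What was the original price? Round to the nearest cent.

£667.56

The overall multiplier applied was 1.09.
So the original price was £727.64 ÷ 1.09 ≈ £667.56.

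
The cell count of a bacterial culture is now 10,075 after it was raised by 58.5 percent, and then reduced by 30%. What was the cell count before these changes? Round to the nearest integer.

The overall multiplier applied was 1.585 × 0.7 = 1.1095.
So the original cell count was 10,075 ÷ 1.1095 ≈ 9,081.

9,081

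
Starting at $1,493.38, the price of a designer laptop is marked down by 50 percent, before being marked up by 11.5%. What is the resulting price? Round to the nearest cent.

After the 50% decrease: $1,493.38 × 0.5 = $746.69.
11.5% increase: $746.69 × 1.115 = $832.55935 ≈ $832.56.

$832.56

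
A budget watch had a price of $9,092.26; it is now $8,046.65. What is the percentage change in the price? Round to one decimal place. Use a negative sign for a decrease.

Change: $8,046.65 − $9,092.26 = -$1,045.61.
Relative to the original: -$1,045.61 ÷ $9,092.26 ≈ -11.5%.

-11.5%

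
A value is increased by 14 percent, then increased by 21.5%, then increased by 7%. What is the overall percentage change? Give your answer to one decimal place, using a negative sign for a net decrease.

The combined multiplier is 1.14 × 1.215 × 1.07 = 1.482057.
That corresponds to an increase of 48.2%.

48.2%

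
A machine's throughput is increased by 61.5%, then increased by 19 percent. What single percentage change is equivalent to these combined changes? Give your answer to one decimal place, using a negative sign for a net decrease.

92.2%

A 61.5% increase multiplies by 1.615.
Then a 19% increase: 1.615 × 1.19 = 1.92185.
Overall factor 1.92185, i.e. 92.2%.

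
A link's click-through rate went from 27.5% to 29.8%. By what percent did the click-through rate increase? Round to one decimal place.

8.4%

The change is 29.8 − 27.5 = 2.3 percentage points.
Relative to the original 27.5%, that is 2.3 ÷ 27.5 ≈ 8.4%.
So the click-through rate rose by 8.4%.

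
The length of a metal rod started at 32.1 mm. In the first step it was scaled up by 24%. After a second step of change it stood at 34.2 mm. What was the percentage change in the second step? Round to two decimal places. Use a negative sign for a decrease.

After the first step: 32.1 × 1.24 = 39.804.
Second-step multiplier: 34.2 ÷ 39.804 ≈ 0.85921.
That is a change of -14.08%.

-14.08%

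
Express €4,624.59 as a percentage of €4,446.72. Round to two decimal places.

104.00%

€4,624.59 ÷ €4,446.72 ≈ 104.00%.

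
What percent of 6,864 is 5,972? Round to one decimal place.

87.0%

5,972 ÷ 6,864 ≈ 87.0%.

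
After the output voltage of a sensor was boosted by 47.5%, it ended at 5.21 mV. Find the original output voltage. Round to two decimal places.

The overall multiplier applied was 1.475.
So the original output voltage was 5.21 ÷ 1.475 ≈ 3.53 mV.

3.53 mV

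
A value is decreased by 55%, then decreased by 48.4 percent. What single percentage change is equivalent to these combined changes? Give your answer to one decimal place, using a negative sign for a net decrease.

The combined multiplier is 0.45 × 0.516 = 0.2322.
That corresponds to a decrease of 76.8%.

-76.8%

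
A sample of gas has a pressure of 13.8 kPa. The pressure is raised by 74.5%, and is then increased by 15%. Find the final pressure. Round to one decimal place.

Each change multiplies by a factor: 1.745 × 1.15 = 2.00675.
13.8 × 2.00675 = 27.69315 ≈ 27.7.

27.7 kPa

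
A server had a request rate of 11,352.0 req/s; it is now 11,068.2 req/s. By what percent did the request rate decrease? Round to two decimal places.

2.50%

Change: 11,068.2 − 11,352.0 = -283.8.
Relative to the original: -283.8 ÷ 11,352.0 = -2.50%.
So the request rate decreased by 2.50%.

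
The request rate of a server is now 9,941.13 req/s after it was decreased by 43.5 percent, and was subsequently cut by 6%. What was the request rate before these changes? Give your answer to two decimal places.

The overall multiplier applied was 0.565 × 0.94 = 0.5311.
So the original request rate was 9,941.13 ÷ 0.5311 ≈ 18,718.00 req/s.

18,718.00 req/s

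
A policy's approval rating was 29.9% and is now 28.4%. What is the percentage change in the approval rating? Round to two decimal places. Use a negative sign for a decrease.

-5.02%

The change is 28.4 − 29.9 = -1.5 percentage points.
Relative to the original 29.9%, that is -1.5 ÷ 29.9 ≈ -5.02%.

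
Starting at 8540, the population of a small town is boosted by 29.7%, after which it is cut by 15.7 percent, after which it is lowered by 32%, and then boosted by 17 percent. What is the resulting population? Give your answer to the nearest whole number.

29.7% increase: 8540 × 1.297 = 11076.38.
15.7% decrease: 11076.38 × 0.843 = 9337.38834.
32% decrease: 9337.38834 × 0.68 = 6349.4240712.
After the 17% increase: 6349.4240712 × 1.17 = 7428.826163304 ≈ 7429.

7429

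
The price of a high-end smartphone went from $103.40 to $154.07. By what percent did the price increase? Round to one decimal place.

49.0%

Change: $154.07 − $103.40 = $50.67.
Relative to the original: $50.67 ÷ $103.40 ≈ 49.0%.
So the price increased by 49.0%.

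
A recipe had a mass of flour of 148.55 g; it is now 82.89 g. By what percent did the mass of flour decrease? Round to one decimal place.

Change: 82.89 − 148.55 = -65.66.
Relative to the original: -65.66 ÷ 148.55 ≈ -44.2%.
So the mass of flour decreased by 44.2%.

44.2%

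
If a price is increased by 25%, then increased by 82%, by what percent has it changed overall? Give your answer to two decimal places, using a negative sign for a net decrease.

A 25% increase multiplies by 1.25.
Then an 82% increase: 1.25 × 1.82 = 2.275.
Overall factor 2.275, i.e. 127.50%.

127.50%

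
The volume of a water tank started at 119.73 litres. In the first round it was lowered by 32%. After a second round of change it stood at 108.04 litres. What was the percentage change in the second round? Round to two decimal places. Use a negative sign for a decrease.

After the first round: 119.73 × 0.68 = 81.4164.
Second-round multiplier: 108.04 ÷ 81.4164 ≈ 1.327005.
That is a change of 32.70%.

32.70%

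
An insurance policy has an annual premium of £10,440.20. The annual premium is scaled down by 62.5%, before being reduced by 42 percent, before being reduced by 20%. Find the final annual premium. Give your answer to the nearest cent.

£1,816.59

Apply the 62.5% decrease: £10,440.20 × 0.375 = £3915.075.
42% decrease: £3915.075 × 0.58 = £2270.7435.
After the 20% decrease: £2270.7435 × 0.8 = £1816.5948 ≈ £1,816.59.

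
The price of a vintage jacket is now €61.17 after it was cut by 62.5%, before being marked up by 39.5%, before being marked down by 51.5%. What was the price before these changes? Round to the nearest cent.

€241.10

The overall multiplier applied was 0.375 × 1.395 × 0.485 = 0.253715625.
So the original price was €61.17 ÷ 0.253715625 ≈ €241.10.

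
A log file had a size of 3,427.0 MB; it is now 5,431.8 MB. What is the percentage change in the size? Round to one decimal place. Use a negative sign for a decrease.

Change: 5,431.8 − 3,427.0 = 2,004.8.
Relative to the original: 2,004.8 ÷ 3,427.0 ≈ 58.5%.

58.5%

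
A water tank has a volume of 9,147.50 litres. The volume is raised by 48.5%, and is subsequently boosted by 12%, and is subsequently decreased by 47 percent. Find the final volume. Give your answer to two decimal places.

48.5% increase: 9,147.50 × 1.485 = 13584.0375.
Apply the 12% increase: 13584.0375 × 1.12 = 15214.122.
After the 47% decrease: 15214.122 × 0.53 = 8063.48466 ≈ 8,063.48.

8,063.48 litres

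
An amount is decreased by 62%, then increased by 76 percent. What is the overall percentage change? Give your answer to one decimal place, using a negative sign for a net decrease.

The combined multiplier is 0.38 × 1.76 = 0.6688.
That corresponds to a decrease of 33.1%.

-33.1%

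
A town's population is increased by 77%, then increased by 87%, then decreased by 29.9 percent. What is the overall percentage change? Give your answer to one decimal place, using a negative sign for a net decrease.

132.0%

A 77% increase multiplies by 1.77.
Then an 87% increase: 1.77 × 1.87 = 3.3099.
Then a 29.9% decrease: 3.3099 × 0.701 = 2.3202399.
Overall factor 2.3202399, i.e. 132.0%.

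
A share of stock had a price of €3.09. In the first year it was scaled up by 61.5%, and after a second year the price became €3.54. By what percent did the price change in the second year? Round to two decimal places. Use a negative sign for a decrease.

After the first year: €3.09 × 1.615 = €4.99035.
Second-year multiplier: €3.54 ÷ €4.99035 ≈ 0.709369.
That is a change of -29.06%.

-29.06%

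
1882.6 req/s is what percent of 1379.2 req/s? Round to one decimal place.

136.5%

1882.6 req/s ÷ 1379.2 req/s ≈ 136.5%.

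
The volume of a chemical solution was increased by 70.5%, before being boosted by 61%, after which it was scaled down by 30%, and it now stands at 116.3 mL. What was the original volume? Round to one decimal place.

Undoing the 30% decrease: 116.3 ÷ 0.7 ≈ 166.142857.
Undoing the 61% increase: 166.142857 ÷ 1.61 ≈ 103.194321.
Undoing the 70.5% increase: 103.194321 ÷ 1.705 ≈ 60.5 mL.

60.5 mL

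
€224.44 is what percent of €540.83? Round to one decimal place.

41.5%

€224.44 ÷ €540.83 ≈ 41.5%.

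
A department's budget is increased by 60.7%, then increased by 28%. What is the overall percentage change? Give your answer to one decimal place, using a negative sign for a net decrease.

A 60.7% increase multiplies by 1.607.
Then a 28% increase: 1.607 × 1.28 = 2.05696.
Overall factor 2.05696, i.e. 105.7%.

105.7%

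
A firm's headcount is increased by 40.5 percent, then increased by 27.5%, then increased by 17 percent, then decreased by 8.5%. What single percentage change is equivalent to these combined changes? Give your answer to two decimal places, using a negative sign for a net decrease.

A 40.5% increase multiplies by 1.405.
Then a 27.5% increase: 1.405 × 1.275 = 1.791375.
Then a 17% increase: 1.791375 × 1.17 = 2.09590875.
Then an 8.5% decrease: 2.09590875 × 0.915 = 1.91775650625.
Overall factor 1.91775650625, i.e. 91.78%.

91.78%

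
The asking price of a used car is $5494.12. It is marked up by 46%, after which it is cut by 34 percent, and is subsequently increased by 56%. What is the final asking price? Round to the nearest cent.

$8258.85

Each change multiplies by a factor: 1.46 × 0.66 × 1.56 = 1.503216.
$5494.12 × 1.503216 = $8258.84908992 ≈ $8258.85.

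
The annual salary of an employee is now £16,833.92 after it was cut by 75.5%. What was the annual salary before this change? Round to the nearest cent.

The overall multiplier applied was 0.245.
So the original annual salary was £16,833.92 ÷ 0.245 ≈ £68,709.88.

£68,709.88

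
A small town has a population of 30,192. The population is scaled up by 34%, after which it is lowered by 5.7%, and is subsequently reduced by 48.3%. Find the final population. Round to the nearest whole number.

34% increase: 30,192 × 1.34 = 40457.28.
Apply the 5.7% decrease: 40457.28 × 0.943 = 38151.21504.
Apply the 48.3% decrease: 38151.21504 × 0.517 = 19724.17817568 ≈ 19,724.

19,724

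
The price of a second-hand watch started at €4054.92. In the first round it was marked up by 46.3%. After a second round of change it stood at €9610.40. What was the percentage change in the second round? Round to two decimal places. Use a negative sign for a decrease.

After the first round: €4054.92 × 1.463 = €5932.34796.
Second-round multiplier: €9610.40 ÷ €5932.34796 ≈ 1.619999.
That is a change of 62.00%.

62.00%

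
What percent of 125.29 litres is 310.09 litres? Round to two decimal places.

310.09 litres ÷ 125.29 litres ≈ 247.50%.

247.50%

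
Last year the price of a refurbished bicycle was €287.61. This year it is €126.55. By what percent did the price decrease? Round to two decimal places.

56.00%

Change: €126.55 − €287.61 = -€161.06.
Relative to the original: -€161.06 ÷ €287.61 ≈ -56.00%.
So the price decreased by 56.00%.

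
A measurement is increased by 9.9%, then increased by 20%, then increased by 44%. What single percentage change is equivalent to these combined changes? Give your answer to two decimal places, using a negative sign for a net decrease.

89.91%

The combined multiplier is 1.099 × 1.2 × 1.44 = 1.899072.
That corresponds to an increase of 89.91%.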